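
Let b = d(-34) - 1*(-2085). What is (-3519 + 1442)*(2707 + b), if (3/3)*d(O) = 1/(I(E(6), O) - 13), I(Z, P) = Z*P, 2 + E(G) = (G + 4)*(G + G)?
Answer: -40060758523/4025 ≈ -9.9530e+6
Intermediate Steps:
E(G) = -2 + 2*G*(4 + G) (E(G) = -2 + (G + 4)*(G + G) = -2 + (4 + G)*(2*G) = -2 + 2*G*(4 + G))
I(Z, P) = P*Z
d(O) = 1/(-13 + 118*O) (d(O) = 1/(O*(-2 + 2*6**2 + 8*6) - 13) = 1/(O*(-2 + 2*36 + 48) - 13) = 1/(O*(-2 + 72 + 48) - 13) = 1/(O*118 - 13) = 1/(118*O - 13) = 1/(-13 + 118*O))
b = 8392124/4025 (b = 1/(-13 + 118*(-34)) - 1*(-2085) = 1/(-13 - 4012) + 2085 = 1/(-4025) + 2085 = -1/4025 + 2085 = 8392124/4025 ≈ 2085.0)
(-3519 + 1442)*(2707 + b) = (-3519 + 1442)*(2707 + 8392124/4025) = -2077*19287799/4025 = -40060758523/4025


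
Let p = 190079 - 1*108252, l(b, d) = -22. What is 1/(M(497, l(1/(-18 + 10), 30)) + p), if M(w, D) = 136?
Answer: 1/81963 ≈ 1.2201e-5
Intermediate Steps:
p = 81827 (p = 190079 - 108252 = 81827)
1/(M(497, l(1/(-18 + 10), 30)) + p) = 1/(136 + 81827) = 1/81963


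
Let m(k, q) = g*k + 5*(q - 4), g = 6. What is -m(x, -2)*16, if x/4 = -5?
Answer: 2400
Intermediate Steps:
x = -20 (x = 4*(-5) = -20)
m(k, q) = -20 + 5*q + 6*k (m(k, q) = 6*k + 5*(q - 4) = 6*k + 5*(-4 + q) = 6*k + (-20 + 5*q) = -20 + 5*q + 6*k)
-m(x, -2)*16 = -(-20 + 5*(-2) + 6*(-20))*16 = -(-20 - 10 - 120)*16 = -1*(-150)*16 = 150*16 = 2400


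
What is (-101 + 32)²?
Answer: 4761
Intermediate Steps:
(-101 + 32)² = (-69)² = 4761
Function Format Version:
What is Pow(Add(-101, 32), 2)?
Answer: 4761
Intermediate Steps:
Pow(Add(-101, 32), 2) = Pow(-69, 2) = 4761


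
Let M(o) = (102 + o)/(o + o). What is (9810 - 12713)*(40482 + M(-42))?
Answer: -822620207/7 ≈ -1.1752e+8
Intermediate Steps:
M(o) = (102 + o)/(2*o) (M(o) = (102 + o)/((2*o)) = (102 + o)*(1/(2*o)) = (102 + o)/(2*o))
(9810 - 12713)*(40482 + M(-42)) = (9810 - 12713)*(40482 + (½)*(102 - 42)/(-42)) = -2903*(40482 + (½)*(-1/42)*60) = -2903*(40482 - 5/7) = -2903*283369/7 = -822620207/7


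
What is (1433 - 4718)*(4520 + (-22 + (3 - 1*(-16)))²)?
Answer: -14877765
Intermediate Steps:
(1433 - 4718)*(4520 + (-22 + (3 - 1*(-16)))²) = -3285*(4520 + (-22 + (3 + 16))²) = -3285*(4520 + (-22 + 19)²) = -3285*(4520 + (-3)²) = -3285*(4520 + 9) = -3285*4529 = -14877765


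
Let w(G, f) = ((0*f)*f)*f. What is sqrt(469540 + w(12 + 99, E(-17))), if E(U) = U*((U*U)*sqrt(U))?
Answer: 2*sqrt(117385) ≈ 685.23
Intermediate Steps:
E(U) = U**(7/2) (E(U) = U*(U**2*sqrt(U)) = U*U**(5/2) = U**(7/2))
w(G, f) = 0 (w(G, f) = (0*f)*f = 0*f = 0)
sqrt(469540 + w(12 + 99, E(-17))) = sqrt(469540 + 0) = sqrt(469540) = 2*sqrt(117385)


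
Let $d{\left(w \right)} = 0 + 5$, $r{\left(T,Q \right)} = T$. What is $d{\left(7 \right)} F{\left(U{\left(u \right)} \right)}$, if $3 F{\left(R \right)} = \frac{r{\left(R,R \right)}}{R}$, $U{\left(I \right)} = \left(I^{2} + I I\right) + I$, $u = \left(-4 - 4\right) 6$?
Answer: $\frac{5}{3} \approx 1.6667$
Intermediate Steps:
$u = -48$ ($u = \left(-8\right) 6 = -48$)
$d{\left(w \right)} = 5$
$U{\left(I \right)} = I + 2 I^{2}$ ($U{\left(I \right)} = \left(I^{2} + I^{2}\right) + I = 2 I^{2} + I = I + 2 I^{2}$)
$F{\left(R \right)} = \frac{1}{3}$ ($F{\left(R \right)} = \frac{R \frac{1}{R}}{3} = \frac{1}{3} \cdot 1 = \frac{1}{3}$)
$d{\left(7 \right)} F{\left(U{\left(u \right)} \right)} = 5 \cdot \frac{1}{3} = \frac{5}{3}$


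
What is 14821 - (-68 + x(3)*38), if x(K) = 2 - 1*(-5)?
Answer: 14623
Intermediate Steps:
x(K) = 7 (x(K) = 2 + 5 = 7)
14821 - (-68 + x(3)*38) = 14821 - (-68 + 7*38) = 14821 - (-68 + 266) = 14821 - 1*198 = 14821 - 198 = 14623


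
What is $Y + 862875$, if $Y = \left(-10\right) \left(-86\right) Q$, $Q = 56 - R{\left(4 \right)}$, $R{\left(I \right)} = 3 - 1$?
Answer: $909315$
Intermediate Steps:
$R{\left(I \right)} = 2$
$Q = 54$ ($Q = 56 - 2 = 54$)
$Y = 46440$ ($Y = \left(-10\right) \left(-86\right) 54 = 860 \cdot 54 = 46440$)
$Y + 862875 = 46440 + 862875 = 909315$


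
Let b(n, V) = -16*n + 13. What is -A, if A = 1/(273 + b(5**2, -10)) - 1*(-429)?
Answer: -48905/114 ≈ -428.99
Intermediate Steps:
b(n, V) = 13 - 16*n
A = 48905/114 (A = 1/(273 + (13 - 16*5**2)) - 1*(-429) = 1/(273 + (13 - 16*25)) + 429 = 1/(273 + (13 - 400)) + 429 = 1/(273 - 387) + 429 = 1/(-114) + 429 = -1/114 + 429 = 48905/114 ≈ 428.99)
-A = -1*48905/114 = -48905/114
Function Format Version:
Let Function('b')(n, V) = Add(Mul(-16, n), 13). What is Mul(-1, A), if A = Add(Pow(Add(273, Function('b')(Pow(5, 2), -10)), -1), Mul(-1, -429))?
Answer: Rational(-48905, 114) ≈ -428.99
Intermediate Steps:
Function('b')(n, V) = Add(13, Mul(-16, n))
A = Rational(48905, 114) (A = Add(Pow(Add(273, Add(13, Mul(-16, Pow(5, 2)))), -1), Mul(-1, -429)) = Add(Pow(Add(273, Add(13, Mul(-16, 25))), -1), 429) = Add(Pow(Add(273, Add(13, -400)), -1), 429) = Add(Pow(Add(273, -387), -1), 429) = Add(Pow(-114, -1), 429) = Add(Rational(-1, 114), 429) = Rational(48905, 114) ≈ 428.99)
Mul(-1, A) = Mul(-1, Rational(48905, 114)) = Rational(-48905, 114)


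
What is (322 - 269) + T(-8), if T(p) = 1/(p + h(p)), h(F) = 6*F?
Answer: 2967/56 ≈ 52.982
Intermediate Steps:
T(p) = 1/(7*p) (T(p) = 1/(p + 6*p) = 1/(7*p))
(322 - 269) + T(-8) = (322 - 269) + (⅐)/(-8) = 53 + (⅐)*(-⅛) = 53 - 1/56 = 2967/56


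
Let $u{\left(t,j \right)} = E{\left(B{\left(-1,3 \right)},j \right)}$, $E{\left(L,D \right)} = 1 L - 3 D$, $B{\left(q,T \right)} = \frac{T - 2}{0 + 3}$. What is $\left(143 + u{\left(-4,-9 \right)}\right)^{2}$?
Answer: $\frac{261121}{9} \approx 29013.0$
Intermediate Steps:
$B{\left(q,T \right)} = - \frac{2}{3} + \frac{T}{3}$ ($B{\left(q,T \right)} = \frac{-2 + T}{3} = \left(-2 + T\right) \frac{1}{3} = - \frac{2}{3} + \frac{T}{3}$)
$E{\left(L,D \right)} = L - 3 D$
$u{\left(t,j \right)} = \frac{1}{3} - 3 j$ ($u{\left(t,j \right)} = \left(- \frac{2}{3} + \frac{1}{3} \cdot 3\right) - 3 j = \left(- \frac{2}{3} + 1\right) - 3 j = \frac{1}{3} - 3 j$)
$\left(143 + u{\left(-4,-9 \right)}\right)^{2} = \left(143 + \left(\frac{1}{3} - -27\right)\right)^{2} = \left(143 + \left(\frac{1}{3} + 27\right)\right)^{2} = \left(143 + \frac{82}{3}\right)^{2} = \left(\frac{511}{3}\right)^{2} = \frac{261121}{9}$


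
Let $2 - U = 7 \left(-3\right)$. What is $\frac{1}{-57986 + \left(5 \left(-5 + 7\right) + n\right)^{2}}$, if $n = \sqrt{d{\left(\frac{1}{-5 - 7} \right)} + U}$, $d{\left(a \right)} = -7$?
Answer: $- \frac{1}{57790} \approx -1.7304 \cdot 10^{-5}$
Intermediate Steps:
$U = 23$ ($U = 2 - 7 \left(-3\right) = 2 - -21 = 2 + 21 = 23$)
$n = 4$ ($n = \sqrt{-7 + 23} = \sqrt{16} = 4$)
$\frac{1}{-57986 + \left(5 \left(-5 + 7\right) + n\right)^{2}} = \frac{1}{-57986 + \left(5 \left(-5 + 7\right) + 4\right)^{2}} = \frac{1}{-57986 + \left(5 \cdot 2 + 4\right)^{2}} = \frac{1}{-57986 + \left(10 + 4\right)^{2}} = \frac{1}{-57986 + 14^{2}} = \frac{1}{-57986 + 196} = \frac{1}{-57790} = - \frac{1}{57790}$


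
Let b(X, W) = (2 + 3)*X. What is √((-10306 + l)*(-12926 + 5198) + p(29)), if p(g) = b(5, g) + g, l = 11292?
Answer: I*√7619754 ≈ 2760.4*I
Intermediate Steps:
b(X, W) = 5*X
p(g) = 25 + g (p(g) = 5*5 + g = 25 + g)
√((-10306 + l)*(-12926 + 5198) + p(29)) = √((-10306 + 11292)*(-12926 + 5198) + (25 + 29)) = √(986*(-7728) + 54) = √(-7619808 + 54) = √(-7619754) = I*√7619754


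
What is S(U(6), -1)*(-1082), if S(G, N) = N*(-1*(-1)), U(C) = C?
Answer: 1082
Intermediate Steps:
S(G, N) = N (S(G, N) = N*1 = N)
S(U(6), -1)*(-1082) = -1*(-1082) = 1082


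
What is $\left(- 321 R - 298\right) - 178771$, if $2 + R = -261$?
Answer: $-94646$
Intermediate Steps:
$R = -263$ ($R = -2 - 261 = -263$)
$\left(- 321 R - 298\right) - 178771 = \left(\left(-321\right) \left(-263\right) - 298\right) - 178771 = \left(84423 - 298\right) - 178771 = 84125 - 178771 = -94646$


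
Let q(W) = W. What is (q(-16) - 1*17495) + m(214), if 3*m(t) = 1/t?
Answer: -11242061/642 ≈ -17511.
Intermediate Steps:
m(t) = 1/(3*t)
(q(-16) - 1*17495) + m(214) = (-16 - 1*17495) + (⅓)/214 = (-16 - 17495) + (⅓)*(1/214) = -17511 + 1/642 = -11242061/642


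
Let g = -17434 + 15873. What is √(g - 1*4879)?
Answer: 2*I*√1610 ≈ 80.25*I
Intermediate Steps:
g = -1561
√(g - 1*4879) = √(-1561 - 1*4879) = √(-1561 - 4879) = √(-6440) = 2*I*√1610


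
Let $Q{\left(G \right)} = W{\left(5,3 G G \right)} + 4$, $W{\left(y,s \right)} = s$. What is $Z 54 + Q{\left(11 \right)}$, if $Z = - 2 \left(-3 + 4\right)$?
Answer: $259$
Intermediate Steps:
$Q{\left(G \right)} = 4 + 3 G^{2}$ ($Q{\left(G \right)} = 3 G G + 4 = 3 G^{2} + 4 = 4 + 3 G^{2}$)
$Z = -2$ ($Z = \left(-2\right) 1 = -2$)
$Z 54 + Q{\left(11 \right)} = \left(-2\right) 54 + \left(4 + 3 \cdot 11^{2}\right) = -108 + \left(4 + 3 \cdot 121\right) = -108 + \left(4 + 363\right) = -108 + 367 = 259$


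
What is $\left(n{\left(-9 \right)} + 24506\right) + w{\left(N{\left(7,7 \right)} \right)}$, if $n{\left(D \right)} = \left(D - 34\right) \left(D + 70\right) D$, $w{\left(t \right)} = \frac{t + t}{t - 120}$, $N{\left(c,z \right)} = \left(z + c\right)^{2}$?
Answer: $\frac{914245}{19} \approx 48118.0$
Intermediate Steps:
$N{\left(c,z \right)} = \left(c + z\right)^{2}$
$w{\left(t \right)} = \frac{2 t}{-120 + t}$
$n{\left(D \right)} = D \left(-34 + D\right) \left(70 + D\right)$ ($n{\left(D \right)} = \left(-34 + D\right) \left(70 + D\right) D = D \left(-34 + D\right) \left(70 + D\right)$)
$\left(n{\left(-9 \right)} + 24506\right) + w{\left(N{\left(7,7 \right)} \right)} = \left(- 9 \left(-2380 + \left(-9\right)^{2} + 36 \left(-9\right)\right) + 24506\right) + \frac{2 \left(7 + 7\right)^{2}}{-120 + \left(7 + 7\right)^{2}} = \left(- 9 \left(-2380 + 81 - 324\right) + 24506\right) + \frac{2 \cdot 14^{2}}{-120 + 14^{2}} = \left(\left(-9\right) \left(-2623\right) + 24506\right) + 2 \cdot 196 \frac{1}{-120 + 196} = \left(23607 + 24506\right) + 2 \cdot 196 \cdot \frac{1}{76} = 48113 + 2 \cdot 196 \cdot \frac{1}{76} = 48113 + \frac{98}{19} = \frac{914245}{19}$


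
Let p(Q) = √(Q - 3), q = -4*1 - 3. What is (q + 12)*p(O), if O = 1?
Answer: 5*I*√2 ≈ 7.0711*I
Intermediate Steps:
q = -7 (q = -4 - 3 = -7)
p(Q) = √(-3 + Q)
(q + 12)*p(O) = (-7 + 12)*√(-3 + 1) = 5*√(-2) = 5*(I*√2) = 5*I*√2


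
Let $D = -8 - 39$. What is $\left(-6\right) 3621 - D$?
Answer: $-21679$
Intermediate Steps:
$D = -47$ ($D = -8 - 39 = -47$)
$\left(-6\right) 3621 - D = \left(-6\right) 3621 - -47 = -21726 + 47 = -21679$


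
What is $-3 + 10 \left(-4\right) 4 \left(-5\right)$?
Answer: $797$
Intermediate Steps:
$-3 + 10 \left(-4\right) 4 \left(-5\right) = -3 + 10 \left(\left(-16\right) \left(-5\right)\right) = -3 + 10 \cdot 80 = -3 + 800 = 797$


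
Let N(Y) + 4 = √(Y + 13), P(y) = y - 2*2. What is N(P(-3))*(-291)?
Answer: 1164 - 291*√6 ≈ 451.20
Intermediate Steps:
P(y) = -4 + y (P(y) = y - 4 = -4 + y)
N(Y) = -4 + √(13 + Y) (N(Y) = -4 + √(Y + 13) = -4 + √(13 + Y))
N(P(-3))*(-291) = (-4 + √(13 + (-4 - 3)))*(-291) = (-4 + √(13 - 7))*(-291) = (-4 + √6)*(-291) = 1164 - 291*√6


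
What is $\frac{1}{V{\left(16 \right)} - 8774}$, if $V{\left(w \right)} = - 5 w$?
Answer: $- \frac{1}{8854} \approx -0.00011294$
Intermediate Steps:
$\frac{1}{V{\left(16 \right)} - 8774} = \frac{1}{\left(-5\right) 16 - 8774} = \frac{1}{-80 - 8774} = \frac{1}{-8854} = - \frac{1}{8854}$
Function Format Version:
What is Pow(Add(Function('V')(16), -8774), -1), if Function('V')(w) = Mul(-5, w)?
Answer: Rational(-1, 8854) ≈ -0.00011294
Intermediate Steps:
Pow(Add(Function('V')(16), -8774), -1) = Pow(Add(Mul(-5, 16), -8774), -1) = Pow(Add(-80, -8774), -1) = Pow(-8854, -1) = Rational(-1, 8854)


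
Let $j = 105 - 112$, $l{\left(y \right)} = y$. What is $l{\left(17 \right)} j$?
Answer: $-119$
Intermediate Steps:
$j = -7$
$l{\left(17 \right)} j = 17 \left(-7\right) = -119$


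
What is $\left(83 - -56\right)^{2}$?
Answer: $19321$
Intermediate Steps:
$\left(83 - -56\right)^{2} = \left(83 + 56\right)^{2} = 139^{2} = 19321$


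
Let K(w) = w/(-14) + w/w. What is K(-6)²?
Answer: 100/49 ≈ 2.0408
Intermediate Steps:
K(w) = 1 - w/14 (K(w) = w*(-1/14) + 1 = -w/14 + 1 = 1 - w/14)
K(-6)² = (1 - 1/14*(-6))² = (1 + 3/7)² = (10/7)² = 100/49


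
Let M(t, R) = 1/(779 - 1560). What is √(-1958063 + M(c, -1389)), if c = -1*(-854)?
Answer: 6*I*√33176168509/781 ≈ 1399.3*I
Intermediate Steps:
c = 854
M(t, R) = -1/781 (M(t, R) = 1/(-781) = -1/781)
√(-1958063 + M(c, -1389)) = √(-1958063 - 1/781) = √(-1529247204/781) = 6*I*√33176168509/781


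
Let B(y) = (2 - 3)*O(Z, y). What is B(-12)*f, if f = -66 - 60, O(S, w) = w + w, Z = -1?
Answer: -3024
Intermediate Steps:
O(S, w) = 2*w
f = -126
B(y) = -2*y (B(y) = (2 - 3)*(2*y) = -2*y)
B(-12)*f = -2*(-12)*(-126) = 24*(-126) = -3024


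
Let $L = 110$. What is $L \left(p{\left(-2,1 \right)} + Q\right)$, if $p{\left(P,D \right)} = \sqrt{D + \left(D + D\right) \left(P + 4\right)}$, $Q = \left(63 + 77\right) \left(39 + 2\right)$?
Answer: $631400 + 110 \sqrt{5} \approx 6.3165 \cdot 10^{5}$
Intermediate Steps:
$Q = 5740$ ($Q = 140 \cdot 41 = 5740$)
$p{\left(P,D \right)} = \sqrt{D + 2 D \left(4 + P\right)}$
$L \left(p{\left(-2,1 \right)} + Q\right) = 110 \left(\sqrt{1 \left(9 + 2 \left(-2\right)\right)} + 5740\right) = 110 \left(\sqrt{1 \left(9 - 4\right)} + 5740\right) = 110 \left(\sqrt{1 \cdot 5} + 5740\right) = 110 \left(\sqrt{5} + 5740\right) = 110 \left(5740 + \sqrt{5}\right) = 631400 + 110 \sqrt{5}$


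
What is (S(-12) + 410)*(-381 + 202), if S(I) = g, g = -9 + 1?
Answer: -71958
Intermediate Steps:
g = -8
S(I) = -8
(S(-12) + 410)*(-381 + 202) = (-8 + 410)*(-381 + 202) = 402*(-179) = -71958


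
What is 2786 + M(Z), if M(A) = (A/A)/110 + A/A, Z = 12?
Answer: 306571/110 ≈ 2787.0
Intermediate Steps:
M(A) = 111/110 (M(A) = 1*(1/110) + 1 = 1/110 + 1 = 111/110)
2786 + M(Z) = 2786 + 111/110 = 306571/110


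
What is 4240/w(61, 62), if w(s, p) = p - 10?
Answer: 1060/13 ≈ 81.538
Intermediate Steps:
w(s, p) = -10 + p
4240/w(61, 62) = 4240/(-10 + 62) = 4240/52 = 4240*(1/52) = 1060/13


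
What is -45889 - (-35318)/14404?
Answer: -330474919/7202 ≈ -45887.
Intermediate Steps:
-45889 - (-35318)/14404 = -45889 - 1*(-17659/7202) = -45889 + 17659/7202 = -330474919/7202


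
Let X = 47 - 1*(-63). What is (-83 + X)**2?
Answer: 729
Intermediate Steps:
X = 110 (X = 47 + 63 = 110)
(-83 + X)**2 = (-83 + 110)**2 = 27**2 = 729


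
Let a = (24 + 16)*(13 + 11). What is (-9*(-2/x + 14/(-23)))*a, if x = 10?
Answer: 160704/23 ≈ 6987.1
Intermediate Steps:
a = 960 (a = 40*24 = 960)
(-9*(-2/x + 14/(-23)))*a = -9*(-2/10 + 14/(-23))*960 = -9*(-2*⅒ + 14*(-1/23))*960 = -9*(-⅕ - 14/23)*960 = -9*(-93/115)*960 = (837/115)*960 = 160704/23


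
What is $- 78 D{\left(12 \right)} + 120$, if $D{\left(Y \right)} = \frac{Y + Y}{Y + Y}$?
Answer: $42$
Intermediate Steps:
$D{\left(Y \right)} = 1$ ($D{\left(Y \right)} = \frac{2 Y}{2 Y} = 2 Y \frac{1}{2 Y} = 1$)
$- 78 D{\left(12 \right)} + 120 = \left(-78\right) 1 + 120 = -78 + 120 = 42$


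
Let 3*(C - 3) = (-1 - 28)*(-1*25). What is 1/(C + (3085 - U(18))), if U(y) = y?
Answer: 3/9935 ≈ 0.00030196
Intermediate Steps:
C = 734/3 (C = 3 + ((-1 - 28)*(-1*25))/3 = 3 + (-29*(-25))/3 = 3 + (⅓)*725 = 3 + 725/3 = 734/3 ≈ 244.67)
1/(C + (3085 - U(18))) = 1/(734/3 + (3085 - 1*18)) = 1/(734/3 + (3085 - 18)) = 1/(734/3 + 3067) = 1/(9935/3) = 3/9935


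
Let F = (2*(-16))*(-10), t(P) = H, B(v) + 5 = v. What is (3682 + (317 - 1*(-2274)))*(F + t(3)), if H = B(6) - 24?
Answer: 1863081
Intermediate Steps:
B(v) = -5 + v
H = -23 (H = (-5 + 6) - 24 = 1 - 24 = -23)
t(P) = -23
F = 320 (F = -32*(-10) = 320)
(3682 + (317 - 1*(-2274)))*(F + t(3)) = (3682 + (317 - 1*(-2274)))*(320 - 23) = (3682 + (317 + 2274))*297 = (3682 + 2591)*297 = 6273*297 = 1863081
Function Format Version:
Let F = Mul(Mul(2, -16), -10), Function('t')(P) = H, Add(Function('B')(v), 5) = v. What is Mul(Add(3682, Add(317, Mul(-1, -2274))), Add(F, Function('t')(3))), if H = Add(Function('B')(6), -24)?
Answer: 1863081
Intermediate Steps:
Function('B')(v) = Add(-5, v)
H = -23 (H = Add(Add(-5, 6), -24) = Add(1, -24) = -23)
Function('t')(P) = -23
F = 320 (F = Mul(-32, -10) = 320)
Mul(Add(3682, Add(317, Mul(-1, -2274))), Add(F, Function('t')(3))) = Mul(Add(3682, Add(317, Mul(-1, -2274))), Add(320, -23)) = Mul(Add(3682, Add(317, 2274)), 297) = Mul(Add(3682, 2591), 297) = Mul(6273, 297) = 1863081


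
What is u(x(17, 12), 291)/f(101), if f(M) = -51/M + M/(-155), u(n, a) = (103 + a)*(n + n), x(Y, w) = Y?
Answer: -104857190/9053 ≈ -11583.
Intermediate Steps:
u(n, a) = 2*n*(103 + a) (u(n, a) = (103 + a)*(2*n) = 2*n*(103 + a))
f(M) = -51/M - M/155 (f(M) = -51/M + M*(-1/155) = -51/M - M/155)
u(x(17, 12), 291)/f(101) = (2*17*(103 + 291))/(-51/101 - 1/155*101) = (2*17*394)/(-51*1/101 - 101/155) = 13396/(-51/101 - 101/155) = 13396/(-18106/15655) = 13396*(-15655/18106) = -104857190/9053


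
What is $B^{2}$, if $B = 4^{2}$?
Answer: $256$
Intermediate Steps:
$B = 16$
$B^{2} = 16^{2} = 256$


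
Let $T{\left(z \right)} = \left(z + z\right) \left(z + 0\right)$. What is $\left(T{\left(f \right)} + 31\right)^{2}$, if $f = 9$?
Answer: $37249$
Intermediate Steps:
$T{\left(z \right)} = 2 z^{2}$ ($T{\left(z \right)} = 2 z z = 2 z^{2}$)
$\left(T{\left(f \right)} + 31\right)^{2} = \left(2 \cdot 9^{2} + 31\right)^{2} = \left(2 \cdot 81 + 31\right)^{2} = \left(162 + 31\right)^{2} = 193^{2} = 37249$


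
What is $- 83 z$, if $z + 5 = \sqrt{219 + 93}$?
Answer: $415 - 166 \sqrt{78} \approx -1051.1$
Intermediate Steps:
$z = -5 + 2 \sqrt{78}$ ($z = -5 + \sqrt{219 + 93} = -5 + \sqrt{312} = -5 + 2 \sqrt{78} \approx 12.664$)
$- 83 z = - 83 \left(-5 + 2 \sqrt{78}\right) = 415 - 166 \sqrt{78}$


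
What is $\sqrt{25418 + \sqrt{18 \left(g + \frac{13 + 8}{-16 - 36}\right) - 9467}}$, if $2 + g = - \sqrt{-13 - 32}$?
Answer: $\frac{\sqrt{17182568 + 26 \sqrt{26} \sqrt{-247267 - 1404 i \sqrt{5}}}}{26} \approx 159.43 - 0.30584 i$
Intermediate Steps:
$g = -2 - 3 i \sqrt{5}$ ($g = -2 - \sqrt{-13 - 32} = -2 - \sqrt{-45} = -2 - 3 i \sqrt{5} \approx -2.0 - 6.7082 i$)
$\sqrt{25418 + \sqrt{18 \left(g + \frac{13 + 8}{-16 - 36}\right) - 9467}} = \sqrt{25418 + \sqrt{18 \left(\left(-2 - 3 i \sqrt{5}\right) + \frac{13 + 8}{-16 - 36}\right) - 9467}} = \sqrt{25418 + \sqrt{18 \left(\left(-2 - 3 i \sqrt{5}\right) + \frac{21}{-52}\right) - 9467}} = \sqrt{25418 + \sqrt{18 \left(\left(-2 - 3 i \sqrt{5}\right) + 21 \left(- \frac{1}{52}\right)\right) - 9467}} = \sqrt{25418 + \sqrt{18 \left(\left(-2 - 3 i \sqrt{5}\right) - \frac{21}{52}\right) - 9467}} = \sqrt{25418 + \sqrt{18 \left(- \frac{125}{52} - 3 i \sqrt{5}\right) - 9467}} = \sqrt{25418 + \sqrt{\left(- \frac{1125}{26} - 54 i \sqrt{5}\right) - 9467}} = \sqrt{25418 + \sqrt{- \frac{247267}{26} - 54 i \sqrt{5}}}$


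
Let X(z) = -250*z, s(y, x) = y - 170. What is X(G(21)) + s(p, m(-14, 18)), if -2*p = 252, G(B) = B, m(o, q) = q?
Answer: -5546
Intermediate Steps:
p = -126 (p = -1/2*252 = -126)
s(y, x) = -170 + y
X(G(21)) + s(p, m(-14, 18)) = -250*21 + (-170 - 126) = -5250 - 296 = -5546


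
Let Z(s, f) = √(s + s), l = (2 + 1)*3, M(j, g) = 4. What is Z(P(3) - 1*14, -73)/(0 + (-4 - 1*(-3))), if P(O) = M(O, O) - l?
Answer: -I*√38 ≈ -6.1644*I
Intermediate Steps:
l = 9 (l = 3*3 = 9)
P(O) = -5 (P(O) = 4 - 1*9 = 4 - 9 = -5)
Z(s, f) = √2*√s (Z(s, f) = √(2*s) = √2*√s)
Z(P(3) - 1*14, -73)/(0 + (-4 - 1*(-3))) = (√2*√(-5 - 1*14))/(0 + (-4 - 1*(-3))) = (√2*√(-5 - 14))/(0 + (-4 + 3)) = (√2*√(-19))/(0 - 1) = (√2*(I*√19))/(-1) = (I*√38)*(-1) = -I*√38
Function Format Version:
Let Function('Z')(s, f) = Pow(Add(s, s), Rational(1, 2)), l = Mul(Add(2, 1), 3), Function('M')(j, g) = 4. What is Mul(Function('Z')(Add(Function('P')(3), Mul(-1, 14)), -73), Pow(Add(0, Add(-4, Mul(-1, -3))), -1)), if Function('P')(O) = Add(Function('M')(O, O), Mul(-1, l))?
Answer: Mul(-1, I, Pow(38, Rational(1, 2))) ≈ Mul(-6.1644, I)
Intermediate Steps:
l = 9 (l = Mul(3, 3) = 9)
Function('P')(O) = -5 (Function('P')(O) = Add(4, Mul(-1, 9)) = Add(4, -9) = -5)
Function('Z')(s, f) = Mul(Pow(2, Rational(1, 2)), Pow(s, Rational(1, 2))) (Function('Z')(s, f) = Pow(Mul(2, s), Rational(1, 2)) = Mul(Pow(2, Rational(1, 2)), Pow(s, Rational(1, 2))))
Mul(Function('Z')(Add(Function('P')(3), Mul(-1, 14)), -73), Pow(Add(0, Add(-4, Mul(-1, -3))), -1)) = Mul(Mul(Pow(2, Rational(1, 2)), Pow(Add(-5, Mul(-1, 14)), Rational(1, 2))), Pow(Add(0, Add(-4, Mul(-1, -3))), -1)) = Mul(Mul(Pow(2, Rational(1, 2)), Pow(Add(-5, -14), Rational(1, 2))), Pow(Add(0, Add(-4, 3)), -1)) = Mul(Mul(Pow(2, Rational(1, 2)), Pow(-19, Rational(1, 2))), Pow(Add(0, -1), -1)) = Mul(Mul(Pow(2, Rational(1, 2)), Mul(I, Pow(19, Rational(1, 2)))), Pow(-1, -1)) = Mul(Mul(I, Pow(38, Rational(1, 2))), -1) = Mul(-1, I, Pow(38, Rational(1, 2)))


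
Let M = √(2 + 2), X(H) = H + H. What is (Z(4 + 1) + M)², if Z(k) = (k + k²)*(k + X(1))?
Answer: 44944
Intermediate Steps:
X(H) = 2*H
Z(k) = (2 + k)*(k + k²) (Z(k) = (k + k²)*(k + 2*1) = (k + k²)*(k + 2) = (k + k²)*(2 + k) = (2 + k)*(k + k²))
M = 2 (M = √4 = 2)
(Z(4 + 1) + M)² = ((4 + 1)*(2 + (4 + 1)² + 3*(4 + 1)) + 2)² = (5*(2 + 5² + 3*5) + 2)² = (5*(2 + 25 + 15) + 2)² = (5*42 + 2)² = (210 + 2)² = 212² = 44944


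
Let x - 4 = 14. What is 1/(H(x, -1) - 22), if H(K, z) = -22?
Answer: -1/44 ≈ -0.022727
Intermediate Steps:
x = 18 (x = 4 + 14 = 18)
1/(H(x, -1) - 22) = 1/(-22 - 22) = 1/(-44) = -1/44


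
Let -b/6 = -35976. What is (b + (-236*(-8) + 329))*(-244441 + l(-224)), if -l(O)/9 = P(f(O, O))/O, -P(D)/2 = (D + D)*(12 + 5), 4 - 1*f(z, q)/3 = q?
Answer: -751989194601/14 ≈ -5.3714e+10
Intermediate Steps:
b = 215856 (b = -6*(-35976) = 215856)
f(z, q) = 12 - 3*q
P(D) = -68*D (P(D) = -2*(D + D)*(12 + 5) = -2*2*D*17 = -68*D)
l(O) = -9*(-816 + 204*O)/O (l(O) = -9*(-68*(12 - 3*O))/O = -9*(-816 + 204*O)/O)
(b + (-236*(-8) + 329))*(-244441 + l(-224)) = (215856 + (-236*(-8) + 329))*(-244441 + (-1836 + 7344/(-224))) = (215856 + (1888 + 329))*(-244441 + (-1836 + 7344*(-1/224))) = (215856 + 2217)*(-244441 + (-1836 - 459/14)) = 218073*(-244441 - 26163/14) = 218073*(-3448337/14) = -751989194601/14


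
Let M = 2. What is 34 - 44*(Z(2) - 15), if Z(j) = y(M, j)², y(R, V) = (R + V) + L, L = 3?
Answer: -1462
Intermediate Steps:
y(R, V) = 3 + R + V (y(R, V) = (R + V) + 3 = 3 + R + V)
Z(j) = (5 + j)² (Z(j) = (3 + 2 + j)² = (5 + j)²)
34 - 44*(Z(2) - 15) = 34 - 44*((5 + 2)² - 15) = 34 - 44*(7² - 15) = 34 - 44*(49 - 15) = 34 - 44*34 = 34 - 1496 = -1462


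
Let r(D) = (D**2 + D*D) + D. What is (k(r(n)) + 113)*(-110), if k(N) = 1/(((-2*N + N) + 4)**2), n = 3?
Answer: -3592380/289 ≈ -12430.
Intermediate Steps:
r(D) = D + 2*D**2 (r(D) = (D**2 + D**2) + D = 2*D**2 + D = D + 2*D**2)
k(N) = (4 - N)**(-2) (k(N) = 1/((-N + 4)**2) = 1/((4 - N)**2) = (4 - N)**(-2))
(k(r(n)) + 113)*(-110) = ((-4 + 3*(1 + 2*3))**(-2) + 113)*(-110) = ((-4 + 3*(1 + 6))**(-2) + 113)*(-110) = ((-4 + 3*7)**(-2) + 113)*(-110) = ((-4 + 21)**(-2) + 113)*(-110) = (17**(-2) + 113)*(-110) = (1/289 + 113)*(-110) = (32658/289)*(-110) = -3592380/289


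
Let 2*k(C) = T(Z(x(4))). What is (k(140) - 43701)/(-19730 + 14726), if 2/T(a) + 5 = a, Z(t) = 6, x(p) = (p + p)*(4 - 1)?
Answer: 10925/1251 ≈ 8.7330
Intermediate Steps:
x(p) = 6*p (x(p) = (2*p)*3 = 6*p)
T(a) = 2/(-5 + a)
k(C) = 1 (k(C) = (2/(-5 + 6))/2 = (2/1)/2 = (2*1)/2 = (1/2)*2 = 1)
(k(140) - 43701)/(-19730 + 14726) = (1 - 43701)/(-19730 + 14726) = -43700/(-5004) = -43700*(-1/5004) = 10925/1251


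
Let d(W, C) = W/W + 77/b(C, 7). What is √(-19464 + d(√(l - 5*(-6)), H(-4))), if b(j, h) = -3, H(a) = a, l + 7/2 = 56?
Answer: I*√175398/3 ≈ 139.6*I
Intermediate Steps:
l = 105/2 (l = -7/2 + 56 = 105/2 ≈ 52.500)
d(W, C) = -74/3 (d(W, C) = W/W + 77/(-3) = 1 + 77*(-⅓) = 1 - 77/3 = -74/3)
√(-19464 + d(√(l - 5*(-6)), H(-4))) = √(-19464 - 74/3) = √(-58466/3) = I*√175398/3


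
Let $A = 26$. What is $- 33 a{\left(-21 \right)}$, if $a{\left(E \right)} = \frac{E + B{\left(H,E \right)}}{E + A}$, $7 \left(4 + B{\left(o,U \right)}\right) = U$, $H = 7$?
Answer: $\frac{924}{5} \approx 184.8$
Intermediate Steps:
$B{\left(o,U \right)} = -4 + \frac{U}{7}$
$a{\left(E \right)} = \frac{-4 + \frac{8 E}{7}}{26 + E}$ ($a{\left(E \right)} = \frac{E + \left(-4 + \frac{E}{7}\right)}{E + 26} = \frac{-4 + \frac{8 E}{7}}{26 + E}$)
$- 33 a{\left(-21 \right)} = - 33 \frac{4 \left(-7 + 2 \left(-21\right)\right)}{7 \left(26 - 21\right)} = - 33 \frac{4 \left(-7 - 42\right)}{7 \cdot 5} = - 33 \cdot \frac{4}{7} \cdot \frac{1}{5} \left(-49\right) = \left(-33\right) \left(- \frac{28}{5}\right) = \frac{924}{5}$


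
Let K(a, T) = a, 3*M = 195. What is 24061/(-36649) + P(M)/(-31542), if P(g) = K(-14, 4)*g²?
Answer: 100632592/82570197 ≈ 1.2188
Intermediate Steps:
M = 65 (M = (⅓)*195 = 65)
P(g) = -14*g²
24061/(-36649) + P(M)/(-31542) = 24061/(-36649) - 14*65²/(-31542) = 24061*(-1/36649) - 14*4225*(-1/31542) = -24061/36649 - 59150*(-1/31542) = -24061/36649 + 4225/2253 = 100632592/82570197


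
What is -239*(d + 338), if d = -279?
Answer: -14101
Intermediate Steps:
-239*(d + 338) = -239*(-279 + 338) = -239*59 = -14101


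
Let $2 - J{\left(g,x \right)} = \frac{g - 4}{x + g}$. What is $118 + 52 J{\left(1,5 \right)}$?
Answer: $248$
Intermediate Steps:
$J{\left(g,x \right)} = 2 - \frac{-4 + g}{g + x}$ ($J{\left(g,x \right)} = 2 - \frac{g - 4}{x + g} = 2 - \frac{-4 + g}{g + x}$)
$118 + 52 J{\left(1,5 \right)} = 118 + 52 \frac{4 + 1 + 2 \cdot 5}{1 + 5} = 118 + 52 \frac{4 + 1 + 10}{6} = 118 + 52 \cdot \frac{1}{6} \cdot 15 = 118 + 52 \cdot \frac{5}{2} = 118 + 130 = 248$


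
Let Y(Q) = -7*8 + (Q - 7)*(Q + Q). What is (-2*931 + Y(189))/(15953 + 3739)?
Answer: 33439/9846 ≈ 3.3962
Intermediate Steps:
Y(Q) = -56 + 2*Q*(-7 + Q) (Y(Q) = -56 + (-7 + Q)*(2*Q) = -56 + 2*Q*(-7 + Q))
(-2*931 + Y(189))/(15953 + 3739) = (-2*931 + (-56 - 14*189 + 2*189²))/(15953 + 3739) = (-1862 + (-56 - 2646 + 2*35721))/19692 = (-1862 + (-56 - 2646 + 71442))*(1/19692) = (-1862 + 68740)*(1/19692) = 66878*(1/19692) = 33439/9846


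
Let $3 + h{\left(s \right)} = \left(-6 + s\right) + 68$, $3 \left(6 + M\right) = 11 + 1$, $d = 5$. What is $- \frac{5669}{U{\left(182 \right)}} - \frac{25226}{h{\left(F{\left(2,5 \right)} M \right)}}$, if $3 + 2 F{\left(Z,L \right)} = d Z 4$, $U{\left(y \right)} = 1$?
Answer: $- \frac{74972}{11} \approx -6815.6$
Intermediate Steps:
$M = -2$ ($M = -6 + \frac{11 + 1}{3} = -6 + \frac{1}{3} \cdot 12 = -6 + 4 = -2$)
$F{\left(Z,L \right)} = - \frac{3}{2} + 10 Z$ ($F{\left(Z,L \right)} = - \frac{3}{2} + \frac{5 Z 4}{2} = - \frac{3}{2} + \frac{20 Z}{2} = - \frac{3}{2} + 10 Z$)
$h{\left(s \right)} = 59 + s$ ($h{\left(s \right)} = -3 + \left(\left(-6 + s\right) + 68\right) = -3 + \left(62 + s\right) = 59 + s$)
$- \frac{5669}{U{\left(182 \right)}} - \frac{25226}{h{\left(F{\left(2,5 \right)} M \right)}} = - \frac{5669}{1} - \frac{25226}{59 + \left(- \frac{3}{2} + 10 \cdot 2\right) \left(-2\right)} = \left(-5669\right) 1 - \frac{25226}{59 + \left(- \frac{3}{2} + 20\right) \left(-2\right)} = -5669 - \frac{25226}{59 + \frac{37}{2} \left(-2\right)} = -5669 - \frac{25226}{59 - 37} = -5669 - \frac{25226}{22} = -5669 - \frac{12613}{11} = - \frac{74972}{11}$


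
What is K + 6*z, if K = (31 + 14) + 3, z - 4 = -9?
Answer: 18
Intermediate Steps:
z = -5 (z = 4 - 9 = -5)
K = 48 (K = 45 + 3 = 48)
K + 6*z = 48 + 6*(-5) = 48 - 30 = 18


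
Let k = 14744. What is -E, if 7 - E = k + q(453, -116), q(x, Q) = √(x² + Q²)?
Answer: 14737 + √218665 ≈ 15205.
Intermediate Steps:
q(x, Q) = √(Q² + x²)
E = -14737 - √218665 (E = 7 - (14744 + √((-116)² + 453²)) = 7 - (14744 + √(13456 + 205209)) = 7 - (14744 + √218665) = 7 + (-14744 - √218665) = -14737 - √218665 ≈ -15205.)
-E = -(-14737 - √218665) = 14737 + √218665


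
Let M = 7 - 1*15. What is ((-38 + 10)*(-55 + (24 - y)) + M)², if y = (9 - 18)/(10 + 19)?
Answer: 609497344/841 ≈ 7.2473e+5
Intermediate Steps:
y = -9/29 ≈ -0.31034
M = -8 (M = 7 - 15 = -8)
((-38 + 10)*(-55 + (24 - y)) + M)² = ((-38 + 10)*(-55 + (24 - 1*(-9/29))) - 8)² = (-28*(-55 + (24 + 9/29)) - 8)² = (-28*(-55 + 705/29) - 8)² = (-28*(-890/29) - 8)² = (24920/29 - 8)² = (24688/29)² = 609497344/841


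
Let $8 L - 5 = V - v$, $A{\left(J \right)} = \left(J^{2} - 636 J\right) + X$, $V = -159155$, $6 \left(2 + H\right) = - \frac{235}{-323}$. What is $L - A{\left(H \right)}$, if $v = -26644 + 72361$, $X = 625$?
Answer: $- \frac{206059002125}{7511688} \approx -27432.0$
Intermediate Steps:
$v = 45717$
$H = - \frac{3641}{1938}$ ($H = -2 + \frac{\left(-235\right) \frac{1}{-323}}{6} = -2 + \frac{\left(-235\right) \left(- \frac{1}{323}\right)}{6} = -2 + \frac{1}{6} \cdot \frac{235}{323} = -2 + \frac{235}{1938} = - \frac{3641}{1938} \approx -1.8787$)
$A{\left(J \right)} = 625 + J^{2} - 636 J$ ($A{\left(J \right)} = \left(J^{2} - 636 J\right) + 625 = 625 + J^{2} - 636 J$)
$L = - \frac{204867}{8}$ ($L = \frac{5}{8} + \frac{-159155 - 45717}{8} = \frac{5}{8} + \frac{1}{8} \left(-204872\right) = \frac{5}{8} - 25609 = - \frac{204867}{8} \approx -25608.0$)
$L - A{\left(H \right)} = - \frac{204867}{8} - \left(625 + \left(- \frac{3641}{1938}\right)^{2} - - \frac{385946}{323}\right) = - \frac{204867}{8} - \left(625 + \frac{13256881}{3755844} + \frac{385946}{323}\right) = - \frac{204867}{8} - \frac{6848439469}{3755844} = - \frac{206059002125}{7511688}$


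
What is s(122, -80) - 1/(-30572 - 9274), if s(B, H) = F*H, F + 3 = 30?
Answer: -86067359/39846 ≈ -2160.0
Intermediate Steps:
F = 27 (F = -3 + 30 = 27)
s(B, H) = 27*H
s(122, -80) - 1/(-30572 - 9274) = 27*(-80) - 1/(-30572 - 9274) = -2160 - 1/(-39846) = -2160 - 1*(-1/39846) = -2160 + 1/39846 = -86067359/39846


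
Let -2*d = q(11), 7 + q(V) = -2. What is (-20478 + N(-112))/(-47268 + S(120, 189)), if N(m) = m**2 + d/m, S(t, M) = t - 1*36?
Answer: 1777225/10569216 ≈ 0.16815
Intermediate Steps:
S(t, M) = -36 + t (S(t, M) = t - 36 = -36 + t)
q(V) = -9 (q(V) = -7 - 2 = -9)
d = 9/2 (d = -1/2*(-9) = 9/2 ≈ 4.5000)
N(m) = m**2 + 9/(2*m)
(-20478 + N(-112))/(-47268 + S(120, 189)) = (-20478 + (9/2 + (-112)**3)/(-112))/(-47268 + (-36 + 120)) = (-20478 - (9/2 - 1404928)/112)/(-47268 + 84) = (-20478 - 1/112*(-2809847/2))/(-47184) = (-20478 + 2809847/224)*(-1/47184) = -1777225/224*(-1/47184) = 1777225/10569216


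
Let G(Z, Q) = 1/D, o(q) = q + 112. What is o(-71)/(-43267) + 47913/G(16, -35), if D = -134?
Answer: -277788937355/43267 ≈ -6.4203e+6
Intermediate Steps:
o(q) = 112 + q
G(Z, Q) = -1/134 (G(Z, Q) = 1/(-134) = -1/134)
o(-71)/(-43267) + 47913/G(16, -35) = (112 - 71)/(-43267) + 47913/(-1/134) = 41*(-1/43267) + 47913*(-134) = -41/43267 - 6420342 = -277788937355/43267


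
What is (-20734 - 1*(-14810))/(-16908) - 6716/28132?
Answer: 3318740/29728491 ≈ 0.11163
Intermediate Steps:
(-20734 - 1*(-14810))/(-16908) - 6716/28132 = (-20734 + 14810)*(-1/16908) - 6716*1/28132 = -5924*(-1/16908) - 1679/7033 = 1481/4227 - 1679/7033 = 3318740/29728491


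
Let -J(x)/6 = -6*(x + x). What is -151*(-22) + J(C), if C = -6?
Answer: 2890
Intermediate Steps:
J(x) = 72*x (J(x) = -(-36)*(x + x) = -(-36)*2*x = -(-72)*x = 72*x)
-151*(-22) + J(C) = -151*(-22) + 72*(-6) = 3322 - 432 = 2890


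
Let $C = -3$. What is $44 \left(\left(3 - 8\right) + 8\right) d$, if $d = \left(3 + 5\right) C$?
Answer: $-3168$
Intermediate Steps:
$d = -24$ ($d = \left(3 + 5\right) \left(-3\right) = 8 \left(-3\right) = -24$)
$44 \left(\left(3 - 8\right) + 8\right) d = 44 \left(\left(3 - 8\right) + 8\right) \left(-24\right) = 44 \left(-5 + 8\right) \left(-24\right) = 44 \cdot 3 \left(-24\right) = 132 \left(-24\right) = -3168$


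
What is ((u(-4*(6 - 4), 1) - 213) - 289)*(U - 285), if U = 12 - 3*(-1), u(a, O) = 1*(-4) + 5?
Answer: 135270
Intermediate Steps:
u(a, O) = 1 (u(a, O) = -4 + 5 = 1)
U = 15 (U = 12 + 3 = 15)
((u(-4*(6 - 4), 1) - 213) - 289)*(U - 285) = ((1 - 213) - 289)*(15 - 285) = (-212 - 289)*(-270) = -501*(-270) = 135270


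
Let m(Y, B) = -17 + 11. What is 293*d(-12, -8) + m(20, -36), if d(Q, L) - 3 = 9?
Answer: 3510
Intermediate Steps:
m(Y, B) = -6
d(Q, L) = 12 (d(Q, L) = 3 + 9 = 12)
293*d(-12, -8) + m(20, -36) = 293*12 - 6 = 3516 - 6 = 3510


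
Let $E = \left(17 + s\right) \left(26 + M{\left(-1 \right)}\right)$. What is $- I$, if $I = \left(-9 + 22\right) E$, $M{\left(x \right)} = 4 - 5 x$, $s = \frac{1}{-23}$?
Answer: $- \frac{177450}{23} \approx -7715.2$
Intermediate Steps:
$s = - \frac{1}{23} \approx -0.043478$
$E = \frac{13650}{23}$ ($E = \left(17 - \frac{1}{23}\right) \left(26 + \left(4 - -5\right)\right) = \frac{390 \left(26 + \left(4 + 5\right)\right)}{23} = \frac{390 \left(26 + 9\right)}{23} = \frac{390}{23} \cdot 35 = \frac{13650}{23} \approx 593.48$)
$I = \frac{177450}{23}$ ($I = \left(-9 + 22\right) \frac{13650}{23} = 13 \cdot \frac{13650}{23} = \frac{177450}{23} \approx 7715.2$)
$- I = \left(-1\right) \frac{177450}{23} = - \frac{177450}{23}$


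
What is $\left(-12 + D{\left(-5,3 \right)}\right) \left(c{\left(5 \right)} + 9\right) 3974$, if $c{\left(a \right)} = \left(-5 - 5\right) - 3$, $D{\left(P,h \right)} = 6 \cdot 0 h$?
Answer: $190752$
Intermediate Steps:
$D{\left(P,h \right)} = 0$ ($D{\left(P,h \right)} = 0 h = 0$)
$c{\left(a \right)} = -13$ ($c{\left(a \right)} = -10 - 3 = -13$)
$\left(-12 + D{\left(-5,3 \right)}\right) \left(c{\left(5 \right)} + 9\right) 3974 = \left(-12 + 0\right) \left(-13 + 9\right) 3974 = \left(-12\right) \left(-4\right) 3974 = 48 \cdot 3974 = 190752$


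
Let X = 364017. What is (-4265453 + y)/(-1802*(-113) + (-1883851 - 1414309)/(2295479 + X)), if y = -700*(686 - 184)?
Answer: -511604253587/22564134764 ≈ -22.673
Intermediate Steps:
y = -351400 (y = -700*502 = -351400)
(-4265453 + y)/(-1802*(-113) + (-1883851 - 1414309)/(2295479 + X)) = (-4265453 - 351400)/(-1802*(-113) + (-1883851 - 1414309)/(2295479 + 364017)) = -4616853/(203626 - 3298160/2659496) = -4616853/(203626 - 3298160*1/2659496) = -4616853/(203626 - 412270/332437) = -4616853/67692404292/332437 = -4616853*332437/67692404292 = -511604253587/22564134764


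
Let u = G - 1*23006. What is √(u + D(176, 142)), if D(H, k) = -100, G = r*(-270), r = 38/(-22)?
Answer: 2*I*√684849/11 ≈ 150.46*I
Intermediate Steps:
r = -19/11 (r = 38*(-1/22) = -19/11 ≈ -1.7273)
G = 5130/11 (G = -19/11*(-270) = 5130/11 ≈ 466.36)
u = -247936/11 (u = 5130/11 - 1*23006 = 5130/11 - 23006 = -247936/11 ≈ -22540.)
√(u + D(176, 142)) = √(-247936/11 - 100) = √(-249036/11) = 2*I*√684849/11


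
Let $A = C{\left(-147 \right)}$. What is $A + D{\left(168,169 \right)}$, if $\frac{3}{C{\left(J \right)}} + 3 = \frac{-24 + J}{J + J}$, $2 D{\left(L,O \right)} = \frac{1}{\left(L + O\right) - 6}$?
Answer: $- \frac{64797}{52298} \approx -1.239$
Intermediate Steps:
$D{\left(L,O \right)} = \frac{1}{2 \left(-6 + L + O\right)}$ ($D{\left(L,O \right)} = \frac{1}{2 \left(\left(L + O\right) - 6\right)} = \frac{1}{2 \left(-6 + L + O\right)}$)
$C{\left(J \right)} = \frac{3}{-3 + \frac{-24 + J}{2 J}}$ ($C{\left(J \right)} = \frac{3}{-3 + \frac{-24 + J}{J + J}} = \frac{3}{-3 + \frac{-24 + J}{2 J}}$)
$A = - \frac{98}{79}$ ($A = \left(-6\right) \left(-147\right) \frac{1}{24 + 5 \left(-147\right)} = \left(-6\right) \left(-147\right) \frac{1}{24 - 735} = \left(-6\right) \left(-147\right) \frac{1}{-711} = \left(-6\right) \left(-147\right) \left(- \frac{1}{711}\right) = - \frac{98}{79} \approx -1.2405$)
$A + D{\left(168,169 \right)} = - \frac{98}{79} + \frac{1}{2 \left(-6 + 168 + 169\right)} = - \frac{98}{79} + \frac{1}{2 \cdot 331} = - \frac{98}{79} + \frac{1}{2} \cdot \frac{1}{331} = - \frac{98}{79} + \frac{1}{662} = - \frac{64797}{52298}$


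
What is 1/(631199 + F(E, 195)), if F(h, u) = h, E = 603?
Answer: 1/631802 ≈ 1.5828e-6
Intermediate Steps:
1/(631199 + F(E, 195)) = 1/(631199 + 603) = 1/631802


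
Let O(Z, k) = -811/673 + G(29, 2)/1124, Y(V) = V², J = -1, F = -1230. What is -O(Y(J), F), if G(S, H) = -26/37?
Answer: 16872683/13994362 ≈ 1.2057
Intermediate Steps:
G(S, H) = -26/37 (G(S, H) = -26*1/37 = -26/37)
O(Z, k) = -16872683/13994362 (O(Z, k) = -811/673 - 26/37/1124 = -811*1/673 - 26/37*1/1124 = -811/673 - 13/20794 = -16872683/13994362)
-O(Y(J), F) = -1*(-16872683/13994362) = 16872683/13994362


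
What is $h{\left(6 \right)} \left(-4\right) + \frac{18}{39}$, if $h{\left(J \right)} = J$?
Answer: $- \frac{306}{13} \approx -23.538$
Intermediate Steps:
$h{\left(6 \right)} \left(-4\right) + \frac{18}{39} = 6 \left(-4\right) + \frac{18}{39} = -24 + 18 \cdot \frac{1}{39} = -24 + \frac{6}{13} = - \frac{306}{13}$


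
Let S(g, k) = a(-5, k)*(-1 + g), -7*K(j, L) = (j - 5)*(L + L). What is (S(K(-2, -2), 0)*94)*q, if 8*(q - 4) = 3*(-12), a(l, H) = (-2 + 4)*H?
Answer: 0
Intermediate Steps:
K(j, L) = -2*L*(-5 + j)/7 (K(j, L) = -(j - 5)*(L + L)/7 = -(-5 + j)*2*L/7 = -2*L*(-5 + j)/7)
a(l, H) = 2*H
S(g, k) = 2*k*(-1 + g) (S(g, k) = (2*k)*(-1 + g) = 2*k*(-1 + g))
q = -1/2 (q = 4 + (3*(-12))/8 = 4 + (1/8)*(-36) = 4 - 9/2 = -1/2 ≈ -0.50000)
(S(K(-2, -2), 0)*94)*q = ((2*0*(-1 + (2/7)*(-2)*(5 - 1*(-2))))*94)*(-1/2) = ((2*0*(-1 + (2/7)*(-2)*(5 + 2)))*94)*(-1/2) = ((2*0*(-1 + (2/7)*(-2)*7))*94)*(-1/2) = ((2*0*(-1 - 4))*94)*(-1/2) = ((2*0*(-5))*94)*(-1/2) = (0*94)*(-1/2) = 0*(-1/2) = 0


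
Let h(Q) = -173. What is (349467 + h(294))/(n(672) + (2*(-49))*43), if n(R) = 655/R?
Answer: -234725568/2831153 ≈ -82.908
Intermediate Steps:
(349467 + h(294))/(n(672) + (2*(-49))*43) = (349467 - 173)/(655/672 + (2*(-49))*43) = 349294/(655*(1/672) - 98*43) = 349294/(655/672 - 4214) = 349294/(-2831153/672) = 349294*(-672/2831153) = -234725568/2831153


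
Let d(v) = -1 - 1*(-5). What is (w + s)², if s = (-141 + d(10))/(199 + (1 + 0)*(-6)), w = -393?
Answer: 5773872196/37249 ≈ 1.5501e+5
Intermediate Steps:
d(v) = 4 (d(v) = -1 + 5 = 4)
s = -137/193 (s = (-141 + 4)/(199 + (1 + 0)*(-6)) = -137/(199 + 1*(-6)) = -137/(199 - 6) = -137/193 ≈ -0.70984)
(w + s)² = (-393 - 137/193)² = (-75986/193)² = 5773872196/37249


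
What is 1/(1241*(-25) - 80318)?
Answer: -1/111343 ≈ -8.9813e-6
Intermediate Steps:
1/(1241*(-25) - 80318) = 1/(-31025 - 80318) = 1/(-111343) = -1/111343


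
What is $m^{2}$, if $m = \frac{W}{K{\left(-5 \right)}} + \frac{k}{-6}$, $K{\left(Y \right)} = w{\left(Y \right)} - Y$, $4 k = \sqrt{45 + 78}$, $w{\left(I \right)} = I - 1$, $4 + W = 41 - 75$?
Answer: $\frac{\left(912 - \sqrt{123}\right)^{2}}{576} \approx 1409.1$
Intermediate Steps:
$W = -38$ ($W = -4 + \left(41 - 75\right) = -4 - 34 = -38$)
$w{\left(I \right)} = -1 + I$ ($w{\left(I \right)} = I - 1 = -1 + I$)
$k = \frac{\sqrt{123}}{4}$ ($k = \frac{\sqrt{45 + 78}}{4} = \frac{\sqrt{123}}{4} \approx 2.7726$)
$K{\left(Y \right)} = -1$ ($K{\left(Y \right)} = \left(-1 + Y\right) - Y = -1$)
$m = 38 - \frac{\sqrt{123}}{24}$ ($m = - \frac{38}{-1} + \frac{\frac{1}{4} \sqrt{123}}{-6} = \left(-38\right) \left(-1\right) + \frac{\sqrt{123}}{4} \left(- \frac{1}{6}\right) = 38 - \frac{\sqrt{123}}{24} \approx 37.538$)
$m^{2} = \left(38 - \frac{\sqrt{123}}{24}\right)^{2}$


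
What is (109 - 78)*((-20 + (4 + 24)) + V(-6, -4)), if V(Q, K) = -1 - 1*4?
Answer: 93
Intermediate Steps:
V(Q, K) = -5 (V(Q, K) = -1 - 4 = -5)
(109 - 78)*((-20 + (4 + 24)) + V(-6, -4)) = (109 - 78)*((-20 + (4 + 24)) - 5) = 31*((-20 + 28) - 5) = 31*(8 - 5) = 31*3 = 93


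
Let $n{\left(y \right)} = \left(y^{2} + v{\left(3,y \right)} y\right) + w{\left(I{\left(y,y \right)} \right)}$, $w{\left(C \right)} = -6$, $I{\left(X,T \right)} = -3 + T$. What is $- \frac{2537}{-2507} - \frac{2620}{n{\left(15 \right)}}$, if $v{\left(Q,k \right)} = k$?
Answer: $- \frac{1360478}{278277} \approx -4.8889$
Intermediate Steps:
$n{\left(y \right)} = -6 + 2 y^{2}$ ($n{\left(y \right)} = \left(y^{2} + y y\right) - 6 = \left(y^{2} + y^{2}\right) - 6 = 2 y^{2} - 6 = -6 + 2 y^{2}$)
$- \frac{2537}{-2507} - \frac{2620}{n{\left(15 \right)}} = - \frac{2537}{-2507} - \frac{2620}{-6 + 2 \cdot 15^{2}} = \left(-2537\right) \left(- \frac{1}{2507}\right) - \frac{2620}{-6 + 2 \cdot 225} = \frac{2537}{2507} - \frac{2620}{-6 + 450} = \frac{2537}{2507} - \frac{2620}{444} = \frac{2537}{2507} - \frac{655}{111} = - \frac{1360478}{278277}$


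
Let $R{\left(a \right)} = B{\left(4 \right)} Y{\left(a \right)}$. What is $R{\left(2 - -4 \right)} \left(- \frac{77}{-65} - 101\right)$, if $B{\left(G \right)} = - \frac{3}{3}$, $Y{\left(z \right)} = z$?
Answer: $\frac{38928}{65} \approx 598.89$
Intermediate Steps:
$B{\left(G \right)} = -1$ ($B{\left(G \right)} = \left(-3\right) \frac{1}{3} = -1$)
$R{\left(a \right)} = - a$
$R{\left(2 - -4 \right)} \left(- \frac{77}{-65} - 101\right) = - (2 - -4) \left(- \frac{77}{-65} - 101\right) = - (2 + 4) \left(\left(-77\right) \left(- \frac{1}{65}\right) - 101\right) = \left(-1\right) 6 \left(\frac{77}{65} - 101\right) = \left(-6\right) \left(- \frac{6488}{65}\right) = \frac{38928}{65}$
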